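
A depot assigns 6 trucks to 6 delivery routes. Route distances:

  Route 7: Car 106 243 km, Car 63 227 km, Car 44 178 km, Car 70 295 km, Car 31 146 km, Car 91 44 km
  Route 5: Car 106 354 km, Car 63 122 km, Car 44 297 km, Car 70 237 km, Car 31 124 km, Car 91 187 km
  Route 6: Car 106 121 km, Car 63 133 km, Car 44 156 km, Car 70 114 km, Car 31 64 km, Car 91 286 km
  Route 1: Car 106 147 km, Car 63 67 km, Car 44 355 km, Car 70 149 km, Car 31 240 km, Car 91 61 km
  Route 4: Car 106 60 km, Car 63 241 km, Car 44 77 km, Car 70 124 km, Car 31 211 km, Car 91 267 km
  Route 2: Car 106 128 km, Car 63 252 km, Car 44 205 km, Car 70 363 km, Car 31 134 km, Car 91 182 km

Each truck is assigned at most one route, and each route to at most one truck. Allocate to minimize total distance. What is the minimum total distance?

Minimum total: 554 km

Optimal: Car 106→Route 2 (128 km), Car 63→Route 1 (67 km), Car 44→Route 4 (77 km), Car 70→Route 6 (114 km), Car 31→Route 5 (124 km), Car 91→Route 7 (44 km) — total 128+67+77+114+124+44 = 554 km.
Row-greedy (each truck in turn takes its cheapest remaining route) gives 698 km, worse by 144.
Swapping Car 91↔Car 63 (Car 91→Route 1 61 km, Car 63→Route 7 227 km) adds 177.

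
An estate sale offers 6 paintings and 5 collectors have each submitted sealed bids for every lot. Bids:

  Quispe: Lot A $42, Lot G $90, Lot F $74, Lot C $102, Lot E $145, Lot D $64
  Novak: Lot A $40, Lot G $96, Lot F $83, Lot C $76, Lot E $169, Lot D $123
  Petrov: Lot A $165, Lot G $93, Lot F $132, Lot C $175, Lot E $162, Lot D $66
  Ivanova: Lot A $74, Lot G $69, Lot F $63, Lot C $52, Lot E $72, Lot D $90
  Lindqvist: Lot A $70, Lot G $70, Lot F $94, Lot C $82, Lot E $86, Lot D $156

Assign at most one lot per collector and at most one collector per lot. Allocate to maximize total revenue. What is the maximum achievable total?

Optimal: Quispe→Lot G ($90), Novak→Lot E ($169), Petrov→Lot C ($175), Ivanova→Lot A ($74), Lindqvist→Lot D ($156) — total 90+169+175+74+156 = $664.
Column-greedy (each lot in turn goes to its best remaining collector) gives $529, worse by 135.
Next-best assignment: Quispe→Lot C, Novak→Lot E, Petrov→Lot A, Ivanova→Lot G, Lindqvist→Lot D = $661.
Swapping Ivanova↔Novak (Ivanova→Lot E $72, Novak→Lot A $40) loses 131.
Every other assignment is strictly worse.

Max total: $664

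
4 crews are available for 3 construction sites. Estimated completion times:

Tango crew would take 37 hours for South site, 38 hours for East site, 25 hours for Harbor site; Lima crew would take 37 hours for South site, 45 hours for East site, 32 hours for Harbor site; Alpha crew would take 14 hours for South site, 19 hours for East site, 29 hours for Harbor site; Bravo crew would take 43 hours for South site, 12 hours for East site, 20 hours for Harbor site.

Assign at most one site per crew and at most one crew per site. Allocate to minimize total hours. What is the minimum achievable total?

This is the linear assignment problem.
Optimal: Alpha crew→South site (14 hours), Bravo crew→East site (12 hours), Tango crew→Harbor site (25 hours) — total 14+12+25 = 51 hours.
Row-greedy (each crew in turn takes its cheapest remaining site) gives 81 hours, worse by 30.
Next-best assignment: Alpha crew→South site, Bravo crew→East site, Lima crew→Harbor site = 58 hours.
Swapping Bravo crew↔Tango crew (Bravo crew→Harbor site 20 hours, Tango crew→East site 38 hours) adds 21.

Minimum total: 51 hours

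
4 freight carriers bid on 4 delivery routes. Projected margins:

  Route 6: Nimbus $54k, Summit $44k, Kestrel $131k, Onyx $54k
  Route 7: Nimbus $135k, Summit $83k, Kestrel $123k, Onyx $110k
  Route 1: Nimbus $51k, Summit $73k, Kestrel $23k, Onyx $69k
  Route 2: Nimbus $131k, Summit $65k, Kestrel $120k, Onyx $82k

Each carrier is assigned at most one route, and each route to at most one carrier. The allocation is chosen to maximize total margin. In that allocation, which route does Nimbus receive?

Nimbus receives Route 2.

Treat this as an assignment problem: match each carrier to one route.
Optimal: Nimbus→Route 2 ($131k), Summit→Route 1 ($73k), Kestrel→Route 6 ($131k), Onyx→Route 7 ($110k) — total 131+73+131+110 = $445k.
Row-greedy (each carrier in turn takes its best remaining route) gives $421k, worse by 24.
No other one-to-one assignment exceeds $445k.
Nimbus's own top route is Route 7 ($135k), but forcing Nimbus→Route 7 and reassigning the rest optimally gives only $421k — worse by 24.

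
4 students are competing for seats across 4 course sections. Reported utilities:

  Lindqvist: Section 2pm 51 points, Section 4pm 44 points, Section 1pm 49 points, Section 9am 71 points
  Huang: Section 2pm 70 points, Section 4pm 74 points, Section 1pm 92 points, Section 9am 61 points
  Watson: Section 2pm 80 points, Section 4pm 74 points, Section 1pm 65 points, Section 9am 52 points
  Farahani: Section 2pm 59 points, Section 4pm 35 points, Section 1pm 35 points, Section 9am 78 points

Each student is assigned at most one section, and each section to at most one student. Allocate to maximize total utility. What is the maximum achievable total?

Max total: 296 points

Optimal: Lindqvist→Section 9am (71 points), Huang→Section 1pm (92 points), Watson→Section 4pm (74 points), Farahani→Section 2pm (59 points) — total 71+92+74+59 = 296 points.
Row-greedy (each student in turn takes its best remaining section) gives 278 points, worse by 18.
Next-best assignment: Lindqvist→Section 2pm, Huang→Section 1pm, Watson→Section 4pm, Farahani→Section 9am = 295 points.
Swapping Lindqvist↔Watson (Lindqvist→Section 4pm 44 points, Watson→Section 9am 52 points) loses 49.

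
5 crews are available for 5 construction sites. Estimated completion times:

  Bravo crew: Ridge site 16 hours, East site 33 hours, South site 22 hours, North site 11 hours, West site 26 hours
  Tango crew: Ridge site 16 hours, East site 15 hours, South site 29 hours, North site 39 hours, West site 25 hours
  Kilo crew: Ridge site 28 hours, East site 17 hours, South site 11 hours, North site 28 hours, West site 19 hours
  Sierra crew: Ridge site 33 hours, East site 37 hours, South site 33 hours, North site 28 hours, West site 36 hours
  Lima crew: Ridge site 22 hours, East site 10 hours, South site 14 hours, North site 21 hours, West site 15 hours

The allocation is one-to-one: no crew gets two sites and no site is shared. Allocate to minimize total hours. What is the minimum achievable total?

This is the linear assignment problem.
Optimal: Bravo crew→North site (11 hours), Tango crew→Ridge site (16 hours), Kilo crew→South site (11 hours), Sierra crew→West site (36 hours), Lima crew→East site (10 hours) — total 11+16+11+36+10 = 84 hours.
Column-greedy (each site in turn goes to its cheapest remaining crew) gives 90 hours, worse by 6.
Every other assignment is strictly worse.

Minimum total: 84 hours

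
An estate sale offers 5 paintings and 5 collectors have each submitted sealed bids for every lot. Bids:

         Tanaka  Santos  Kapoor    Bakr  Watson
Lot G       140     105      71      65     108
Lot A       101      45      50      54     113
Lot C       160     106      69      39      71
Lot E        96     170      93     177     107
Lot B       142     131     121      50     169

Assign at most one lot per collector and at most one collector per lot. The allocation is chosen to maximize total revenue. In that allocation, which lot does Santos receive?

Santos receives Lot G.

This is the linear assignment problem.
Optimal: Tanaka→Lot C ($160), Santos→Lot G ($105), Kapoor→Lot B ($121), Bakr→Lot E ($177), Watson→Lot A ($113) — total 160+105+121+177+113 = $676.
Row-greedy (each collector in turn takes its best remaining lot) gives $629, worse by 47.
Next-best assignment: Tanaka→Lot C, Santos→Lot G, Kapoor→Lot A, Bakr→Lot E, Watson→Lot B = $661.
Every other assignment is strictly worse.
Santos's own top lot is Lot E ($170), but forcing Santos→Lot E and reassigning the rest optimally gives only $629 — worse by 47.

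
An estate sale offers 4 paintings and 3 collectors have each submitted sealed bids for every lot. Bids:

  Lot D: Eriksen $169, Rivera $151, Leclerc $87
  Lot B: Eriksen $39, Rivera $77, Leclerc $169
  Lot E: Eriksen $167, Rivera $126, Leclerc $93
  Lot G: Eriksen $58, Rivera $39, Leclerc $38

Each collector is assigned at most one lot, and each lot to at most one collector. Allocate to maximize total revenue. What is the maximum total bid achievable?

Max total: $487

Optimal: Eriksen→Lot E ($167), Rivera→Lot D ($151), Leclerc→Lot B ($169) — total 167+151+169 = $487.
Row-greedy (each collector in turn takes its best remaining lot) gives $464, worse by 23.
Next-best assignment: Eriksen→Lot D, Rivera→Lot E, Leclerc→Lot B = $464.
Swapping Leclerc↔Rivera (Leclerc→Lot D $87, Rivera→Lot B $77) loses 156.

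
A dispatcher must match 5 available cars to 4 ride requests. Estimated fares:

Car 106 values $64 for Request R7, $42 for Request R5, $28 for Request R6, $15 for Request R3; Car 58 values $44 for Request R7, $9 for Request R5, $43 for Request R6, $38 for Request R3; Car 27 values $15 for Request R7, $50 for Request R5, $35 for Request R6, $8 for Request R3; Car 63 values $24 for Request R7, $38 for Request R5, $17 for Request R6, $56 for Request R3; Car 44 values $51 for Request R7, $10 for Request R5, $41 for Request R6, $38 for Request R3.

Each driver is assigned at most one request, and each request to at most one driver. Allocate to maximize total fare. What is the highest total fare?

Max total: $213

This is the linear assignment problem.
Optimal: Car 106→Request R7 ($64), Car 27→Request R5 ($50), Car 58→Request R6 ($43), Car 63→Request R3 ($56) — total 64+50+43+56 = $213.
Next-best assignment: Car 106→Request R7, Car 27→Request R5, Car 44→Request R6, Car 63→Request R3 = $211.
Every other assignment is strictly worse.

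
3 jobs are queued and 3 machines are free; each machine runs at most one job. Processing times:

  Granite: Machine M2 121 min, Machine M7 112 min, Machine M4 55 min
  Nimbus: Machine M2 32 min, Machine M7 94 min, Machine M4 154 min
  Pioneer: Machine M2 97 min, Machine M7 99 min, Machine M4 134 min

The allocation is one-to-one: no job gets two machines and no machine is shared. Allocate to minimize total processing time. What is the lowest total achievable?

Min total: 186 min

Optimal: Granite→Machine M4 (55 min), Nimbus→Machine M2 (32 min), Pioneer→Machine M7 (99 min) — total 55+32+99 = 186 min.
No other one-to-one assignment undercuts 186 min.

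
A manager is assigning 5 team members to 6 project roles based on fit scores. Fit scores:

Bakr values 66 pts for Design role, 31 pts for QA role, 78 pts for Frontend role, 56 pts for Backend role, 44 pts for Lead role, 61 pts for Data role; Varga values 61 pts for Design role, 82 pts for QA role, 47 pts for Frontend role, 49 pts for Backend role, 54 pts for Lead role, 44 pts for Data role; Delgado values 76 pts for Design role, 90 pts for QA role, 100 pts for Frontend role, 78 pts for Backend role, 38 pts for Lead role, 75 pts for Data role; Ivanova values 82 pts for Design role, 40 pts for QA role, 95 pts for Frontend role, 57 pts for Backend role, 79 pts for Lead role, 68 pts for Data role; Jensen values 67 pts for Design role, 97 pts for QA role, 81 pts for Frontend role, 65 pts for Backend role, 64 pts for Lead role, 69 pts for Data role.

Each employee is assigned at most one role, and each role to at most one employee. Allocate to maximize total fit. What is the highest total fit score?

Optimal: Bakr→Data role (61 pts), Varga→Design role (61 pts), Delgado→Frontend role (100 pts), Ivanova→Lead role (79 pts), Jensen→QA role (97 pts) — total 61+61+100+79+97 = 398 pts.
Column-greedy (each role in turn goes to its best remaining employee) gives 389 pts, worse by 9.
Next-best assignment: Bakr→Design role, Varga→QA role, Delgado→Frontend role, Ivanova→Lead role, Jensen→Data role = 396 pts.
No other one-to-one assignment exceeds 398 pts.

Maximum total: 398 pts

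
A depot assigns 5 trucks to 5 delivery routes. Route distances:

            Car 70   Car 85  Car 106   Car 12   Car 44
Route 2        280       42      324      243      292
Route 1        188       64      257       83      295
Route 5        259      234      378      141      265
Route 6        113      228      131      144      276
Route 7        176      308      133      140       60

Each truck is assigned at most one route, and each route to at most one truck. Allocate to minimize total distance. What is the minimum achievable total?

Optimal: Car 70→Route 1 (188 km), Car 85→Route 2 (42 km), Car 106→Route 6 (131 km), Car 12→Route 5 (141 km), Car 44→Route 7 (60 km) — total 188+42+131+141+60 = 562 km.
Row-greedy (each truck in turn takes its cheapest remaining route) gives 636 km, worse by 74.
Next-best assignment: Car 70→Route 5, Car 85→Route 2, Car 106→Route 6, Car 12→Route 1, Car 44→Route 7 = 575 km.
Swapping Car 70↔Car 12 (Car 70→Route 5 259 km, Car 12→Route 1 83 km) adds 13.
Every other assignment is strictly worse.

Min total: 562 km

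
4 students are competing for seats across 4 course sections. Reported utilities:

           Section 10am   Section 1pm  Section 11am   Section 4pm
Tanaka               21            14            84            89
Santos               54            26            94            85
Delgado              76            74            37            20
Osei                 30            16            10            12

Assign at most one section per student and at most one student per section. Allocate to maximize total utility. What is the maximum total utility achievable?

Maximum total: 287 points

This is the linear assignment problem.
Optimal: Tanaka→Section 4pm (89 points), Santos→Section 11am (94 points), Delgado→Section 1pm (74 points), Osei→Section 10am (30 points) — total 89+94+74+30 = 287 points.
Max-entry greedy (repeatedly take the single best remaining cell) gives 275 points, worse by 12.
Next-best assignment: Tanaka→Section 4pm, Santos→Section 11am, Delgado→Section 10am, Osei→Section 1pm = 275 points.
No other one-to-one assignment exceeds 287 points.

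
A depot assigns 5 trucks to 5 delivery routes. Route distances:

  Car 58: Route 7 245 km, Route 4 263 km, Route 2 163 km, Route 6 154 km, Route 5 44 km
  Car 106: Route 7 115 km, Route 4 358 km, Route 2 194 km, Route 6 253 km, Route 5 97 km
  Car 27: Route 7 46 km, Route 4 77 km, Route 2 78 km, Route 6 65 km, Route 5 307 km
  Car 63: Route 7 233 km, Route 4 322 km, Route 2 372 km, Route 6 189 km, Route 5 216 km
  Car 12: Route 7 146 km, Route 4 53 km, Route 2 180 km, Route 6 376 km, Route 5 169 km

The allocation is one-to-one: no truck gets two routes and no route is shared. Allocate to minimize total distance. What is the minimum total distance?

Min total: 479 km

This is the linear assignment problem.
Optimal: Car 58→Route 5 (44 km), Car 106→Route 7 (115 km), Car 27→Route 2 (78 km), Car 63→Route 6 (189 km), Car 12→Route 4 (53 km) — total 44+115+78+189+53 = 479 km.
Row-greedy (each truck in turn takes its cheapest remaining route) gives 726 km, worse by 247.
Next-best assignment: Car 58→Route 5, Car 106→Route 2, Car 27→Route 7, Car 63→Route 6, Car 12→Route 4 = 526 km.
Swapping Car 63↔Car 27 (Car 63→Route 2 372 km, Car 27→Route 6 65 km) adds 170.
Every other assignment is strictly worse.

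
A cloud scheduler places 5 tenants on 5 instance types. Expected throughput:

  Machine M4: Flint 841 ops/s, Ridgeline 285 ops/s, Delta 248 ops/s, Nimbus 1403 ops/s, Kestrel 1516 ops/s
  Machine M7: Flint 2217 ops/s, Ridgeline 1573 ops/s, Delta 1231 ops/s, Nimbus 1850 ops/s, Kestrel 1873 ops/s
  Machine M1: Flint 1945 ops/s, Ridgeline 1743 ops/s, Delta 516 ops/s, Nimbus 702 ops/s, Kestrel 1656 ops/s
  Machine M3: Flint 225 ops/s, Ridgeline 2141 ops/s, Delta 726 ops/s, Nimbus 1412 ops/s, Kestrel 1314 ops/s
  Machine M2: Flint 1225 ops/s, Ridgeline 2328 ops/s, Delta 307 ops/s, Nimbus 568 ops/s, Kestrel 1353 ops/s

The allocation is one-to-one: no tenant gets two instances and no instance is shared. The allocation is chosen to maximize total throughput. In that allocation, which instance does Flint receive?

Flint receives Machine M1.

Optimal: Flint→Machine M1 (1945 ops/s), Ridgeline→Machine M2 (2328 ops/s), Delta→Machine M7 (1231 ops/s), Nimbus→Machine M3 (1412 ops/s), Kestrel→Machine M4 (1516 ops/s) — total 1945+2328+1231+1412+1516 = 8432 ops/s.
Row-greedy (each tenant in turn takes its best remaining instance) gives 8330 ops/s, worse by 102.
No other one-to-one assignment exceeds 8432 ops/s.
Flint's own top instance is Machine M7 (2217 ops/s), but forcing Flint→Machine M7 and reassigning the rest optimally gives only 8330 ops/s — worse by 102.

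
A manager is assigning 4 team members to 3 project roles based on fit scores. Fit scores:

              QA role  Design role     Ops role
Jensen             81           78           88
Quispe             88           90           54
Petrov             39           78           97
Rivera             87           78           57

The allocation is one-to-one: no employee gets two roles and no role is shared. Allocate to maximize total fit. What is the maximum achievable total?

Max total: 274 pts

Optimal: Rivera→QA role (87 pts), Quispe→Design role (90 pts), Petrov→Ops role (97 pts) — total 87+90+97 = 274 pts.
Row-greedy (each employee in turn takes its best remaining role) gives 217 pts, worse by 57.
Next-best assignment: Jensen→QA role, Quispe→Design role, Petrov→Ops role = 268 pts.
No other one-to-one assignment exceeds 274 pts.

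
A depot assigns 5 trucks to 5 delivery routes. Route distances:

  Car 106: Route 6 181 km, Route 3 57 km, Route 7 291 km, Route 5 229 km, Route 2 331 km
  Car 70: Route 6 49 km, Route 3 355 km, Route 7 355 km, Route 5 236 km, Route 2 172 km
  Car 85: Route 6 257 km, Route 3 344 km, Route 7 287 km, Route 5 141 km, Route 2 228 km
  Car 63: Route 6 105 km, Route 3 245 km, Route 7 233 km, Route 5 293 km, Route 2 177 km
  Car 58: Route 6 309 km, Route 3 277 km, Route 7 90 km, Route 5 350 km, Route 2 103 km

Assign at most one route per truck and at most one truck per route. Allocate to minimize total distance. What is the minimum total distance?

Minimum total: 514 km

Treat this as an assignment problem: match each truck to one route.
Optimal: Car 106→Route 3 (57 km), Car 70→Route 6 (49 km), Car 85→Route 5 (141 km), Car 63→Route 2 (177 km), Car 58→Route 7 (90 km) — total 57+49+141+177+90 = 514 km.
Swapping Car 63↔Car 70 (Car 63→Route 6 105 km, Car 70→Route 2 172 km) adds 51.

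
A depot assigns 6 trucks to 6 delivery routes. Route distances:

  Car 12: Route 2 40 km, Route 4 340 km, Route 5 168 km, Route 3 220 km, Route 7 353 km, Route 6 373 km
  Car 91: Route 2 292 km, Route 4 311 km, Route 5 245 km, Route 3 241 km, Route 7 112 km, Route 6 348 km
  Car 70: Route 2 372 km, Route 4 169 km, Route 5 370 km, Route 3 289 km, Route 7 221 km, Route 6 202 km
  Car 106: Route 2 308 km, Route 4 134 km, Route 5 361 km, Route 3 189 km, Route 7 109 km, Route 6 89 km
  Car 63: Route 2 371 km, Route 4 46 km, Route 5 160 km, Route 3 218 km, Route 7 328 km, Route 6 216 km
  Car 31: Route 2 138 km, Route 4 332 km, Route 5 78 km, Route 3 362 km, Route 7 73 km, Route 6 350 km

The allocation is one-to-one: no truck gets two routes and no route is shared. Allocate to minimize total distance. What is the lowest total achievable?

Minimum total: 654 km

This is the linear assignment problem.
Optimal: Car 12→Route 2 (40 km), Car 91→Route 7 (112 km), Car 70→Route 3 (289 km), Car 106→Route 6 (89 km), Car 63→Route 4 (46 km), Car 31→Route 5 (78 km) — total 40+112+289+89+46+78 = 654 km.
Row-greedy (each truck in turn takes its cheapest remaining route) gives 932 km, worse by 278.
Next-best assignment: Car 12→Route 2, Car 91→Route 7, Car 70→Route 6, Car 106→Route 3, Car 63→Route 4, Car 31→Route 5 = 667 km.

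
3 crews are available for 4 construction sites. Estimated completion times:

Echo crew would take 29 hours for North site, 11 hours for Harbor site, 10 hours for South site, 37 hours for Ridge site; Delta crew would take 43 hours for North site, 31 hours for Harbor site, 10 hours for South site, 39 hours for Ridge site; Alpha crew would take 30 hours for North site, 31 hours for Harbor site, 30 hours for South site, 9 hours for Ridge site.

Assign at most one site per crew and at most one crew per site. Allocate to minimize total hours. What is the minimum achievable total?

Min total: 30 hours

This is the linear assignment problem.
Optimal: Echo crew→Harbor site (11 hours), Delta crew→South site (10 hours), Alpha crew→Ridge site (9 hours) — total 11+10+9 = 30 hours.
Column-greedy (each site in turn goes to its cheapest remaining crew) gives 90 hours, worse by 60.
No other one-to-one assignment undercuts 30 hours.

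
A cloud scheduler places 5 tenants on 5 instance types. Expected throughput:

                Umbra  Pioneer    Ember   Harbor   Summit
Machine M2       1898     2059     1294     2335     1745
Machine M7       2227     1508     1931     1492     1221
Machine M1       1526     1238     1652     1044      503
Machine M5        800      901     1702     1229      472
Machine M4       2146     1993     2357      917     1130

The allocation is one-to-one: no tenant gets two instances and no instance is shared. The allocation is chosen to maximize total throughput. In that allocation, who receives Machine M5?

This is the linear assignment problem.
Optimal: Umbra→Machine M7 (2227 ops/s), Pioneer→Machine M4 (1993 ops/s), Ember→Machine M1 (1652 ops/s), Harbor→Machine M5 (1229 ops/s), Summit→Machine M2 (1745 ops/s) — total 2227+1993+1652+1229+1745 = 8846 ops/s.
Column-greedy (each instance in turn goes to its best remaining tenant) gives 8245 ops/s, worse by 601.
Next-best assignment: Umbra→Machine M7, Pioneer→Machine M1, Ember→Machine M4, Harbor→Machine M5, Summit→Machine M2 = 8796 ops/s.
Harbor's own top instance is Machine M2 (2335 ops/s), but forcing Harbor→Machine M2 and reassigning the rest optimally gives only 8777 ops/s — worse by 69.

Harbor receives Machine M5.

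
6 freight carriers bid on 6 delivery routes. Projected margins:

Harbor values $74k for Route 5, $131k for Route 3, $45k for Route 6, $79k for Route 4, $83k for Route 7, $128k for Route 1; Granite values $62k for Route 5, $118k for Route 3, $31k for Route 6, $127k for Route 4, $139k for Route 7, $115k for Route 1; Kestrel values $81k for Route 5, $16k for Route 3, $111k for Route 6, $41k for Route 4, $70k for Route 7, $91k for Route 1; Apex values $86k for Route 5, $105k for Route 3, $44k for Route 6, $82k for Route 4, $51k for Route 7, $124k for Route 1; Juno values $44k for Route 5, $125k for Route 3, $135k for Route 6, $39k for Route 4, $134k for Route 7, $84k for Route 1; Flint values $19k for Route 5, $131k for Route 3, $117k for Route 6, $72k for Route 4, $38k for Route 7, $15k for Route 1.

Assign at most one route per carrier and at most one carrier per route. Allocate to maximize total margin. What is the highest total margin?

Maximum total: $717k

This is a one-to-one assignment (maximum-weight bipartite matching).
Optimal: Harbor→Route 1 ($128k), Granite→Route 4 ($127k), Kestrel→Route 6 ($111k), Apex→Route 5 ($86k), Juno→Route 7 ($134k), Flint→Route 3 ($131k) — total 128+127+111+86+134+131 = $717k.
Row-greedy (each carrier in turn takes its best remaining route) gives $621k, worse by 96.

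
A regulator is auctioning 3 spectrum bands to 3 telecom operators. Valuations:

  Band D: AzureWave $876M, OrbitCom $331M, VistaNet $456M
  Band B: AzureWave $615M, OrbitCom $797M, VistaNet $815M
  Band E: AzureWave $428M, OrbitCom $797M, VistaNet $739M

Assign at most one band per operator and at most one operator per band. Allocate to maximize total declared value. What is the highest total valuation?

Max total: $2488M

Optimal: AzureWave→Band D ($876M), OrbitCom→Band E ($797M), VistaNet→Band B ($815M) — total 876+797+815 = $2488M.
Row-greedy (each operator in turn takes its best remaining band) gives $2412M, worse by 76.
Next-best assignment: AzureWave→Band D, OrbitCom→Band B, VistaNet→Band E = $2412M.
Every other assignment is strictly worse.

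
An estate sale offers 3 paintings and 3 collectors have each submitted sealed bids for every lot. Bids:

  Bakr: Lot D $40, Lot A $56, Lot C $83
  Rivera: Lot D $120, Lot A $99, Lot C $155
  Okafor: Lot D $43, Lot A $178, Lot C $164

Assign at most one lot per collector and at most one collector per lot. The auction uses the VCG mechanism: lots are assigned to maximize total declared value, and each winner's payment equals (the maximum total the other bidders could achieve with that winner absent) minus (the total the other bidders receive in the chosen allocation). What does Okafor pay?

Okafor pays $8.

Efficient allocation: Bakr→Lot C ($83), Rivera→Lot D ($120), Okafor→Lot A ($178); total welfare W = $381.
Okafor receives Lot A at value $178, so the others get W − 178 = $203.
Without Okafor: best allocation of the remaining 2 bidders over all 3 lots is Bakr→Lot A ($56), Rivera→Lot C ($155), total $211.
VCG payment = (others' best without Okafor) − (others' welfare with Okafor) = 211 − 203 = $8.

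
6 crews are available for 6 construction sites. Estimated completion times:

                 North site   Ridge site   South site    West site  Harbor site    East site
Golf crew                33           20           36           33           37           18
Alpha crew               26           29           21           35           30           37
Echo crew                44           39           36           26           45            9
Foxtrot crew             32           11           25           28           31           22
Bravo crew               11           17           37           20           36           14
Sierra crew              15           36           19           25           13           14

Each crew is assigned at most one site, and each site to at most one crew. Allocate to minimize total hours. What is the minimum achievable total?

Min total: 98 hours

This is the linear assignment problem.
Optimal: Golf crew→West site (33 hours), Alpha crew→South site (21 hours), Echo crew→East site (9 hours), Foxtrot crew→Ridge site (11 hours), Bravo crew→North site (11 hours), Sierra crew→Harbor site (13 hours) — total 33+21+9+11+11+13 = 98 hours.
Row-greedy (each crew in turn takes its cheapest remaining site) gives 100 hours, worse by 2.
Next-best assignment: Golf crew→East site, Alpha crew→South site, Echo crew→West site, Foxtrot crew→Ridge site, Bravo crew→North site, Sierra crew→Harbor site = 100 hours.
Swapping Golf crew↔Echo crew (Golf crew→East site 18 hours, Echo crew→West site 26 hours) adds 2.
Every other assignment is strictly worse.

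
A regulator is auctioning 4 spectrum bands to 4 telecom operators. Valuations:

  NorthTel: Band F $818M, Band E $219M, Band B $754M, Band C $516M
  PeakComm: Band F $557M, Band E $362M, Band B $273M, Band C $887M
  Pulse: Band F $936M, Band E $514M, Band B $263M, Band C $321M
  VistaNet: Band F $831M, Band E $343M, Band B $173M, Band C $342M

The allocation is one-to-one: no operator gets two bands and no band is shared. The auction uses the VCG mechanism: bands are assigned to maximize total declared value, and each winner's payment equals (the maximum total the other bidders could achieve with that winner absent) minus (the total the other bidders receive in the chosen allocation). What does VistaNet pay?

Efficient allocation: NorthTel→Band B ($754M), PeakComm→Band C ($887M), Pulse→Band E ($514M), VistaNet→Band F ($831M); total welfare W = $2986M.
VistaNet receives Band F at value $831M, so the others get W − 831 = $2155M.
Without VistaNet: best allocation of the remaining 3 bidders over all 4 bands is NorthTel→Band B ($754M), PeakComm→Band C ($887M), Pulse→Band F ($936M), total $2577M.
VCG payment = (others' best without VistaNet) − (others' welfare with VistaNet) = 2577 − 2155 = $422M.

VistaNet pays $422M.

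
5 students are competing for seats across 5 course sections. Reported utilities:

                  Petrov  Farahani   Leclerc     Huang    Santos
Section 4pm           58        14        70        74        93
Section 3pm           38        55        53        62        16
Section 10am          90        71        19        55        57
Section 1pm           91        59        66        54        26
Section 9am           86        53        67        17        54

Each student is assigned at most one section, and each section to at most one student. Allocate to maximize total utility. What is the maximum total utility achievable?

Max total: 384 points

This is the linear assignment problem.
Optimal: Petrov→Section 1pm (91 points), Farahani→Section 10am (71 points), Leclerc→Section 9am (67 points), Huang→Section 3pm (62 points), Santos→Section 4pm (93 points) — total 91+71+67+62+93 = 384 points.
Column-greedy (each section in turn goes to its best remaining student) gives 364 points, worse by 20.
Next-best assignment: Petrov→Section 9am, Farahani→Section 10am, Leclerc→Section 1pm, Huang→Section 3pm, Santos→Section 4pm = 378 points.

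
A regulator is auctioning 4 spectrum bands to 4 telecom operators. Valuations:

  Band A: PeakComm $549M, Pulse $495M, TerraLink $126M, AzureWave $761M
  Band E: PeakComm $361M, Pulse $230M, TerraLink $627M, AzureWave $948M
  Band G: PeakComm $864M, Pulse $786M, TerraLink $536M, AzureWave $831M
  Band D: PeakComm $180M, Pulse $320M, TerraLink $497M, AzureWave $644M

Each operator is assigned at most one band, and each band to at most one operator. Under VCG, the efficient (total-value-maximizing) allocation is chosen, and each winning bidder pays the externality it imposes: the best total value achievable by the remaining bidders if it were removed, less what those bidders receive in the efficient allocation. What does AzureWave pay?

AzureWave pays $130M.

Efficient allocation: PeakComm→Band G ($864M), Pulse→Band A ($495M), TerraLink→Band D ($497M), AzureWave→Band E ($948M); total welfare W = $2804M.
AzureWave receives Band E at value $948M, so the others get W − 948 = $1856M.
Without AzureWave: best allocation of the remaining 3 bidders over all 4 bands is PeakComm→Band G ($864M), Pulse→Band A ($495M), TerraLink→Band E ($627M), total $1986M.
VCG payment = (others' best without AzureWave) − (others' welfare with AzureWave) = 1986 − 1856 = $130M.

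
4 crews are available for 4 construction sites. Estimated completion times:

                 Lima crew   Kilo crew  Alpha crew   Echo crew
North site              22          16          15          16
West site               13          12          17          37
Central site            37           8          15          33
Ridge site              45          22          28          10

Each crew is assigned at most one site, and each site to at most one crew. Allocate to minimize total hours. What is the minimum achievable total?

Optimal: Lima crew→West site (13 hours), Kilo crew→Central site (8 hours), Alpha crew→North site (15 hours), Echo crew→Ridge site (10 hours) — total 13+8+15+10 = 46 hours.
Column-greedy (each site in turn goes to its cheapest remaining crew) gives 105 hours, worse by 59.

Minimum total: 46 hours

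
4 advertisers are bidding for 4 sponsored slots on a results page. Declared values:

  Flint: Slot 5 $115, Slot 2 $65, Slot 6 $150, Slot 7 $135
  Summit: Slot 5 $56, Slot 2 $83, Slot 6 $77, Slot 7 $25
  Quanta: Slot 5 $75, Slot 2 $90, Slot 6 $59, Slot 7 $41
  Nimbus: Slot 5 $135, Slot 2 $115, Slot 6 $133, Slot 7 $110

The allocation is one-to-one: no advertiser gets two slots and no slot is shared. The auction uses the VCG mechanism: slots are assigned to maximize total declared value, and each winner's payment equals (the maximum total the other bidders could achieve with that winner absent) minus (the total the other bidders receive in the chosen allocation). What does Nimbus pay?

Nimbus pays $6.

Efficient allocation: Flint→Slot 7 ($135), Summit→Slot 6 ($77), Quanta→Slot 2 ($90), Nimbus→Slot 5 ($135); total welfare W = $437.
Nimbus receives Slot 5 at value $135, so the others get W − 135 = $302.
Without Nimbus: best allocation of the remaining 3 bidders over all 4 slots is Flint→Slot 6 ($150), Summit→Slot 2 ($83), Quanta→Slot 5 ($75), total $308.
VCG payment = (others' best without Nimbus) − (others' welfare with Nimbus) = 308 − 302 = $6.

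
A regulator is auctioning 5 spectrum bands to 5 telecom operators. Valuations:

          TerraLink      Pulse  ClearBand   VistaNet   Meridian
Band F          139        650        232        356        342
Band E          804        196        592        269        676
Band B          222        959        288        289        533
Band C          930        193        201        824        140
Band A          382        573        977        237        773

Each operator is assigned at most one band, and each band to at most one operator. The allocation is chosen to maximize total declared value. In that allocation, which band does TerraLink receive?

Optimal: TerraLink→Band E ($804M), Pulse→Band B ($959M), ClearBand→Band A ($977M), VistaNet→Band C ($824M), Meridian→Band F ($342M) — total 804+959+977+824+342 = $3906M.
Next-best assignment: TerraLink→Band C, Pulse→Band B, ClearBand→Band A, VistaNet→Band F, Meridian→Band E = $3898M.
Swapping Meridian↔VistaNet (Meridian→Band C $140M, VistaNet→Band F $356M) loses 670.
TerraLink's own top band is Band C ($930M), but forcing TerraLink→Band C and reassigning the rest optimally gives only $3898M — worse by 8.

TerraLink receives Band E.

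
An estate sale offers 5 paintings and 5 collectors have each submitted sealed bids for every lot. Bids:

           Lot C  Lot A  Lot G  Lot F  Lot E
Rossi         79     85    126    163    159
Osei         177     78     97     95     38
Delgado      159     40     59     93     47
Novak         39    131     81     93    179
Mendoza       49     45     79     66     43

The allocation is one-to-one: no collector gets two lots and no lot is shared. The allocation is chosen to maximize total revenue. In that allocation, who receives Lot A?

Osei receives Lot A.

Optimal: Rossi→Lot F ($163), Osei→Lot A ($78), Delgado→Lot C ($159), Novak→Lot E ($179), Mendoza→Lot G ($79) — total 163+78+159+179+79 = $658.
Every other assignment is strictly worse.
Osei's own top lot is Lot C ($177), but forcing Osei→Lot C and reassigning the rest optimally gives only $639 — worse by 19.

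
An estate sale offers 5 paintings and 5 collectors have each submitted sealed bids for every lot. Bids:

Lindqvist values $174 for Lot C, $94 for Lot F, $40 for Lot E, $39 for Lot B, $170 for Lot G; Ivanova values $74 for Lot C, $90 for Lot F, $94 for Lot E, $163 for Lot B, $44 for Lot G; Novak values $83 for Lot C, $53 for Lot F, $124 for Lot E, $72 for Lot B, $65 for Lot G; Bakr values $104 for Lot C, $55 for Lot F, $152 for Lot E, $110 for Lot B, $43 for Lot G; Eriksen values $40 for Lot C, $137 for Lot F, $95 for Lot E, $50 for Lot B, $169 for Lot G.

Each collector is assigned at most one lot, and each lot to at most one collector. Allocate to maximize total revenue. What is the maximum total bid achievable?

Maximum total: $711

Optimal: Lindqvist→Lot C ($174), Ivanova→Lot B ($163), Novak→Lot F ($53), Bakr→Lot E ($152), Eriksen→Lot G ($169) — total 174+163+53+152+169 = $711.
Row-greedy (each collector in turn takes its best remaining lot) gives $685, worse by 26.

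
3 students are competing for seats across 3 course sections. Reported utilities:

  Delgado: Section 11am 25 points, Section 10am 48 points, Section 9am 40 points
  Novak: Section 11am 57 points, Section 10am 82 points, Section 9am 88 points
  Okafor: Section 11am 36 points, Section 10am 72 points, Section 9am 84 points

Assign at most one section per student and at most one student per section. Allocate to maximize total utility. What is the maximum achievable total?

Max total: 191 points

Optimal: Delgado→Section 11am (25 points), Novak→Section 10am (82 points), Okafor→Section 9am (84 points) — total 25+82+84 = 191 points.
Next-best assignment: Delgado→Section 10am, Novak→Section 11am, Okafor→Section 9am = 189 points.
Swapping Novak↔Okafor (Novak→Section 9am 88 points, Okafor→Section 10am 72 points) loses 6.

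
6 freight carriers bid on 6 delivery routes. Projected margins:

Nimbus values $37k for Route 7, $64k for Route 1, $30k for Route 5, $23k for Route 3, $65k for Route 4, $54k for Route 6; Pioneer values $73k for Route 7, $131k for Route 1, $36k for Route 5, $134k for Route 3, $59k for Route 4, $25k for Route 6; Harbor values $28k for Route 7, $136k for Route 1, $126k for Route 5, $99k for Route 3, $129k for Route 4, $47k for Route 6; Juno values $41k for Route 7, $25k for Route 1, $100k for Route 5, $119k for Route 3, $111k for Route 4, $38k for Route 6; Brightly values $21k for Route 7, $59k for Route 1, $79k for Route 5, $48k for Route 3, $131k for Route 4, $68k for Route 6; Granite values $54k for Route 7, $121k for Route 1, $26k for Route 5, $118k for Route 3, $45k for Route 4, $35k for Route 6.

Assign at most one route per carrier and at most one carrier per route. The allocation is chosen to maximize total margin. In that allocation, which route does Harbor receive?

Harbor receives Route 5.

Optimal: Nimbus→Route 6 ($54k), Pioneer→Route 7 ($73k), Harbor→Route 5 ($126k), Juno→Route 3 ($119k), Brightly→Route 4 ($131k), Granite→Route 1 ($121k) — total 54+73+126+119+131+121 = $624k.
Column-greedy (each route in turn goes to its best remaining carrier) gives $612k, worse by 12.
Harbor's own top route is Route 1 ($136k), but forcing Harbor→Route 1 and reassigning the rest optimally gives only $612k — worse by 12.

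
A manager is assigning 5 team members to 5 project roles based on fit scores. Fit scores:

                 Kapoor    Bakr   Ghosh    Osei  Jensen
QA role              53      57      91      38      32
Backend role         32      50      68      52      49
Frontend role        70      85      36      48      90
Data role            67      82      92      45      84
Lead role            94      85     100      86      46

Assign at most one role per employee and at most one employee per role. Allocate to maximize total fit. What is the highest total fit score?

Optimal: Kapoor→Lead role (94 pts), Bakr→Data role (82 pts), Ghosh→QA role (91 pts), Osei→Backend role (52 pts), Jensen→Frontend role (90 pts) — total 94+82+91+52+90 = 409 pts.
Max-entry greedy (repeatedly take the single best remaining cell) gives 377 pts, worse by 32.

Maximum total: 409 pts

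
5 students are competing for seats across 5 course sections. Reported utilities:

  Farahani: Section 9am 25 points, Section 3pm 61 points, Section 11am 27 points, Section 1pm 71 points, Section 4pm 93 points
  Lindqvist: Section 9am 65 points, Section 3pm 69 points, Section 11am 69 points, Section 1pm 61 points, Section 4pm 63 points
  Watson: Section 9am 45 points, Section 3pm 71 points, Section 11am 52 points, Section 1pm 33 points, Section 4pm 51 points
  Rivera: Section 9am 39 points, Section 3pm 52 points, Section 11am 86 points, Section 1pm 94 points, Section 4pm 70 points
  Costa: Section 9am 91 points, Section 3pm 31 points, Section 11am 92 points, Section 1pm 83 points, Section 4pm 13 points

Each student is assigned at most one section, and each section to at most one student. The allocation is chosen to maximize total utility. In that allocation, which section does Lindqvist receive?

Lindqvist receives Section 11am.

Optimal: Farahani→Section 4pm (93 points), Lindqvist→Section 11am (69 points), Watson→Section 3pm (71 points), Rivera→Section 1pm (94 points), Costa→Section 9am (91 points) — total 93+69+71+94+91 = 418 points.
Row-greedy (each student in turn takes its best remaining section) gives 399 points, worse by 19.
Next-best assignment: Farahani→Section 4pm, Lindqvist→Section 9am, Watson→Section 3pm, Rivera→Section 1pm, Costa→Section 11am = 415 points.
Swapping Watson↔Lindqvist (Watson→Section 11am 52 points, Lindqvist→Section 3pm 69 points) loses 19.
No other one-to-one assignment exceeds 418 points.
Lindqvist's own top section is Section 3pm (69 points), but forcing Lindqvist→Section 3pm and reassigning the rest optimally gives only 399 points — worse by 19.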